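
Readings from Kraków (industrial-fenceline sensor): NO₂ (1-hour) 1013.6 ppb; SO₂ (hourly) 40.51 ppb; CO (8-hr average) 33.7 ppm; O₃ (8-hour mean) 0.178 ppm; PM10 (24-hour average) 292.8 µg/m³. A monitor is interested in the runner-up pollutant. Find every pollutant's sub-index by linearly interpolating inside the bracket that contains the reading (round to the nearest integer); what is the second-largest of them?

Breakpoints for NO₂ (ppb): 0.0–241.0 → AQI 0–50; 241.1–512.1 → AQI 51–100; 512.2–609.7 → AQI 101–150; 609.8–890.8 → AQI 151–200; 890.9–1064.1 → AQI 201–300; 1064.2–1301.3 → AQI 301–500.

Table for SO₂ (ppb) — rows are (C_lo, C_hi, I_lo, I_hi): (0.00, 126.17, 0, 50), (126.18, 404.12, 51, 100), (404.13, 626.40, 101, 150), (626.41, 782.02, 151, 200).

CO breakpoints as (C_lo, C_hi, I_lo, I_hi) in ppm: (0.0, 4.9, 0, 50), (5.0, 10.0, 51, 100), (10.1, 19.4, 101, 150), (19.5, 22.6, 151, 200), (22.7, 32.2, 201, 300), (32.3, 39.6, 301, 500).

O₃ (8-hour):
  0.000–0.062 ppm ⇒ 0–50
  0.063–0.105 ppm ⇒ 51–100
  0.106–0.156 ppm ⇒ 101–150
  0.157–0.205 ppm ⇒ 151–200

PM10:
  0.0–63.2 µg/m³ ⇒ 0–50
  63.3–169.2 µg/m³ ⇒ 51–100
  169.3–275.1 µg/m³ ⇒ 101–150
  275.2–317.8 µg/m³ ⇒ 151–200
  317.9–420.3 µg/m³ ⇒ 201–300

NO₂: 1013.6 lies in 890.9–1064.1, so I_lo=201, I_hi=300, C_lo=890.9, C_hi=1064.1.
(300−201)/(1064.1−890.9) × (1013.6−890.9) + 201 = 99/173.2 × 122.7 + 201 ≈ 271.13 → 271.
SO₂: row 0.00–126.17 (AQI 0–50). (50−0)·(40.51−0.00)/(126.17−0.00) + 0 = 50·40.51/126.17 + 0 ≈ 16.05 → 16.
CO: 33.7 ∈ [32.3, 39.6] ↔ index [301, 500].
301 + (33.7−32.3)·(500−301)/(39.6−32.3) = 301 + 1.4·199/7.3 ≈ 339.16, so AQI = 339.
O₃ 0.178: bracket 0.157–0.205 → index 151–200; slope 49/0.048, offset 0.021.
AQI = 151 + 49/0.048·0.021 ≈ 172.44 ⇒ 172.
PM10: 292.8 lies in 275.2–317.8, so I_lo=151, I_hi=200, C_lo=275.2, C_hi=317.8.
(200−151)/(317.8−275.2) × (292.8−275.2) + 151 = 49/42.6 × 17.6 + 151 ≈ 171.24 → 171.
Sub-indices: NO₂→271, SO₂→16, CO→339, O₃→172, PM10→171. Ranked high→low: 339, 271, 172, 171, 16. Second-highest sub-index = 271.

271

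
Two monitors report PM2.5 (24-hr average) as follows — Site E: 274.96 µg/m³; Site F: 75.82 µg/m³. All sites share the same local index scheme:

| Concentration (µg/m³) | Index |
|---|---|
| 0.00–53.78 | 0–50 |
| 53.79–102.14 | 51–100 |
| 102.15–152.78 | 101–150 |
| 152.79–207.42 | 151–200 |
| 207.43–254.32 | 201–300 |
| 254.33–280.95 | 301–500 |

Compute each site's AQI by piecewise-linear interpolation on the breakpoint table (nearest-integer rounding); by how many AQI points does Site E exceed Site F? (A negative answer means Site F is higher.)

Site E: 274.96 ∈ [254.33, 280.95] ↔ index [301, 500].
301 + (274.96−254.33)·(500−301)/(280.95−254.33) = 301 + 20.63·199/26.62 ≈ 455.22, so AQI = 455.
Site F 75.82: bracket 53.79–102.14 → index 51–100; slope 49/48.35, offset 22.03.
AQI = 51 + 49/48.35·22.03 ≈ 73.33 ⇒ 73.
AQIs: Site E=455, Site F=73. Site E (455) − Site F (73) = 382.

382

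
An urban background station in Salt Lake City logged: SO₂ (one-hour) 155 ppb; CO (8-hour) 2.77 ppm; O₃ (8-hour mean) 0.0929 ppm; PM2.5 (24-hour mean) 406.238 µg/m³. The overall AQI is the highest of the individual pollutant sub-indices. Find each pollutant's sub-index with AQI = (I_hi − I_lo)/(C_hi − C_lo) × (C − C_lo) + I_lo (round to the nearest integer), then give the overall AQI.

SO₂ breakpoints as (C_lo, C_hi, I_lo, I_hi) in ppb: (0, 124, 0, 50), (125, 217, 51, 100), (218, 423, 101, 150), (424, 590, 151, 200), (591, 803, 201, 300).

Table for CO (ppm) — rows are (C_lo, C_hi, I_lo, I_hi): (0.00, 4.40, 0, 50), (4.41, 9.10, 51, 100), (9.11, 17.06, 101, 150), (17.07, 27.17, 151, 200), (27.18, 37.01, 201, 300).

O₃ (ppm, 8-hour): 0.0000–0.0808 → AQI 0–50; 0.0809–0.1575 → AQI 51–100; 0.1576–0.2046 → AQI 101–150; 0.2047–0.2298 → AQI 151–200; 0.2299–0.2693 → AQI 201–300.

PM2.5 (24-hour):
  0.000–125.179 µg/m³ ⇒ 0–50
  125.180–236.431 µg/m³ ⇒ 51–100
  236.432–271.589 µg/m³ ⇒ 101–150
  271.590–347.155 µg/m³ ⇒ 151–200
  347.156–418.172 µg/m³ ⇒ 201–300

SO₂: 155 lies in 125–217, so I_lo=51, I_hi=100, C_lo=125, C_hi=217.
(100−51)/(217−125) × (155−125) + 51 = 49/92 × 30 + 51 ≈ 66.98 → 67.
CO: 2.77 ∈ [0.00, 4.40] ↔ index [0, 50].
0 + (2.77−0.00)·(50−0)/(4.40−0.00) = 0 + 2.77·50/4.40 ≈ 31.48, so AQI = 31.
O₃ 0.0929: bracket 0.0809–0.1575 → index 51–100; slope 49/0.0766, offset 0.0120.
AQI = 51 + 49/0.0766·0.0120 ≈ 58.68 ⇒ 59.
PM2.5: 406.238 lies in 347.156–418.172, so I_lo=201, I_hi=300, C_lo=347.156, C_hi=418.172.
(300−201)/(418.172−347.156) × (406.238−347.156) + 201 = 99/71.016 × 59.082 + 201 ≈ 283.36 → 283.
Sub-indices: SO₂→67, CO→31, O₃→59, PM2.5→283. Overall AQI = max = 283; dominant pollutant is PM2.5.

283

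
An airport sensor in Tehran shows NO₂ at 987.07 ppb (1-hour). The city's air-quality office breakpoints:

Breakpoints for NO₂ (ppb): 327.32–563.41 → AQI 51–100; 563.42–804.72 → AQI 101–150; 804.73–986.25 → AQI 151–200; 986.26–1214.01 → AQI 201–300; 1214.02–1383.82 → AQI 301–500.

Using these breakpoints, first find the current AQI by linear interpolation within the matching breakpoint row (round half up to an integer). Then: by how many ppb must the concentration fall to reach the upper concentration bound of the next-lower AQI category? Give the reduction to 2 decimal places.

0.82

NO₂: row 986.26–1214.01 (AQI 201–300). (300−201)·(987.07−986.26)/(1214.01−986.26) + 201 = 99·0.81/227.75 + 201 ≈ 201.35 → 201.
Current AQI 201 is in the Very Unhealthy range (201–300). The next-lower category tops out at AQI 200, whose upper concentration bound is 986.25 ppb.
Reduction needed = 987.07 − 986.25 = 0.82 ppb.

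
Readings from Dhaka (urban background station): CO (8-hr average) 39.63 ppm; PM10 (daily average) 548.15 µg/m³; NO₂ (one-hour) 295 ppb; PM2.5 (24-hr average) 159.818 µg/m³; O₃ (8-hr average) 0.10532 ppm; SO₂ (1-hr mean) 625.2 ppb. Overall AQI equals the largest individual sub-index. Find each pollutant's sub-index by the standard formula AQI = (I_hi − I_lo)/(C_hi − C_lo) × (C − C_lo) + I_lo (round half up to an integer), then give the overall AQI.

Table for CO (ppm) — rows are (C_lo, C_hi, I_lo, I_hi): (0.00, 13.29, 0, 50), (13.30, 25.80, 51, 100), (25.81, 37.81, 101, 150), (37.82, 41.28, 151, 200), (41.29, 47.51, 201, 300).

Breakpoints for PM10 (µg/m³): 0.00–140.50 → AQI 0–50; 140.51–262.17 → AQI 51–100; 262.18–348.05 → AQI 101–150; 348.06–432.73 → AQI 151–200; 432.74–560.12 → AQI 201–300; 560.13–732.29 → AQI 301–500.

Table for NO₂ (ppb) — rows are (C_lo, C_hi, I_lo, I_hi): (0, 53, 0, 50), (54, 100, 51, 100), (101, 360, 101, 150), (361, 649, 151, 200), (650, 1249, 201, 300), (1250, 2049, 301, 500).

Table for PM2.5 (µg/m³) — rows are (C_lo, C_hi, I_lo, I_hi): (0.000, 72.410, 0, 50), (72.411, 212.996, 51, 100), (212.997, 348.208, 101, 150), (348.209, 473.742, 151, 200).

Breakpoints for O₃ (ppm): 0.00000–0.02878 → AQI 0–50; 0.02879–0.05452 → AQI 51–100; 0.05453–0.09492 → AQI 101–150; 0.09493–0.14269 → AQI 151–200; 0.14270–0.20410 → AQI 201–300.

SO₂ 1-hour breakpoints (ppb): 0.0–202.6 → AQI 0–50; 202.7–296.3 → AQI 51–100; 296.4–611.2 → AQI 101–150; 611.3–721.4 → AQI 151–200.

291

CO: row 37.82–41.28 (AQI 151–200). (200−151)·(39.63−37.82)/(41.28−37.82) + 151 = 49·1.81/3.46 + 151 ≈ 176.63 → 177.
PM10 548.15: bracket 432.74–560.12 → index 201–300; slope 99/127.38, offset 115.41.
AQI = 201 + 99/127.38·115.41 ≈ 290.70 ⇒ 291.
NO₂: 295 lies in 101–360, so I_lo=101, I_hi=150, C_lo=101, C_hi=360.
(150−101)/(360−101) × (295−101) + 101 = 49/259 × 194 + 101 ≈ 137.70 → 138.
PM2.5: 159.818 lies in 72.411–212.996, so I_lo=51, I_hi=100, C_lo=72.411, C_hi=212.996.
(100−51)/(212.996−72.411) × (159.818−72.411) + 51 = 49/140.585 × 87.407 + 51 ≈ 81.47 → 81.
O₃: 0.10532 lies in 0.09493–0.14269, so I_lo=151, I_hi=200, C_lo=0.09493, C_hi=0.14269.
(200−151)/(0.14269−0.09493) × (0.10532−0.09493) + 151 = 49/0.04776 × 0.01039 + 151 ≈ 161.66 → 162.
SO₂: 625.2 ∈ [611.3, 721.4] ↔ index [151, 200].
151 + (625.2−611.3)·(200−151)/(721.4−611.3) = 151 + 13.9·49/110.1 ≈ 157.19, so AQI = 157.
Sub-indices: CO→177, PM10→291, NO₂→138, PM2.5→81, O₃→162, SO₂→157. Overall AQI = max = 291; dominant pollutant is PM10.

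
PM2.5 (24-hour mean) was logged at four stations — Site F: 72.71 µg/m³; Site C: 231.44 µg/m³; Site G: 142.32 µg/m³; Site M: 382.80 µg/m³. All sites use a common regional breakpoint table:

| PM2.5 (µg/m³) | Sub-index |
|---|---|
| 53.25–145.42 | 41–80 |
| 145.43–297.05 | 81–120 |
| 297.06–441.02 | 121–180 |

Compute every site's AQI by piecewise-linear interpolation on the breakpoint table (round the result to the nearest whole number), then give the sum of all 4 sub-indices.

Site F 72.71: bracket 53.25–145.42 → index 41–80; slope 39/92.17, offset 19.46.
AQI = 41 + 39/92.17·19.46 ≈ 49.23 ⇒ 49.
Site C: 231.44 lies in 145.43–297.05, so I_lo=81, I_hi=120, C_lo=145.43, C_hi=297.05.
(120−81)/(297.05−145.43) × (231.44−145.43) + 81 = 39/151.62 × 86.01 + 81 ≈ 103.12 → 103.
Site G: 142.32 lies in 53.25–145.42, so I_lo=41, I_hi=80, C_lo=53.25, C_hi=145.42.
(80−41)/(145.42−53.25) × (142.32−53.25) + 41 = 39/92.17 × 89.07 + 41 ≈ 78.69 → 79.
Site M: row 297.06–441.02 (AQI 121–180). (180−121)·(382.80−297.06)/(441.02−297.06) + 121 = 59·85.74/143.96 + 121 ≈ 156.14 → 156.
AQIs: Site F=49, Site C=103, Site G=79, Site M=156. Sum = 49 + 103 + 79 + 156 = 387.

387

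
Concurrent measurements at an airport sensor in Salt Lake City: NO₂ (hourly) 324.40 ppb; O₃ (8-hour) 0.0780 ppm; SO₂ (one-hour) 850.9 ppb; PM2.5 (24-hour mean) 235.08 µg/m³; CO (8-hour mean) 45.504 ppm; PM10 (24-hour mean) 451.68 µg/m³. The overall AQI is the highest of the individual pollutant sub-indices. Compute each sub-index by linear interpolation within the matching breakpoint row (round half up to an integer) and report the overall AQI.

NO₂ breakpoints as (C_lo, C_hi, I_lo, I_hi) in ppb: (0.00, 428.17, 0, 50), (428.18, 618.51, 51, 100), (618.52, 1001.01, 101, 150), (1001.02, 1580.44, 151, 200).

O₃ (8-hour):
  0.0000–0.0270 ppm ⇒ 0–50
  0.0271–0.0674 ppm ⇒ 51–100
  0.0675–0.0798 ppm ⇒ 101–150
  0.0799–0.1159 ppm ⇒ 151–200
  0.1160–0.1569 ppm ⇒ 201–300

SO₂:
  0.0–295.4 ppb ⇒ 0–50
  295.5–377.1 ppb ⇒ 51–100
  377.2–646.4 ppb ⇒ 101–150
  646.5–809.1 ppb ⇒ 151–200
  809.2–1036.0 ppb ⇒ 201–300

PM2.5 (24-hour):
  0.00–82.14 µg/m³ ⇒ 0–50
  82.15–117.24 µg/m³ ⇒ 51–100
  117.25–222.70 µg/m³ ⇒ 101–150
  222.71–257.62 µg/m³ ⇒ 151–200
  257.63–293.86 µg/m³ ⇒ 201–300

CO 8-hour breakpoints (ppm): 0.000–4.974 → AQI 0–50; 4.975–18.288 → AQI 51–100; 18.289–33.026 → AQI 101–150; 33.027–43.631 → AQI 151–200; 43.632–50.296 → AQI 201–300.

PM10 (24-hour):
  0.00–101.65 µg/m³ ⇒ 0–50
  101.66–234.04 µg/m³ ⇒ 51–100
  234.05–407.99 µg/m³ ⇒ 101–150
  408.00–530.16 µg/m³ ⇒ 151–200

NO₂: 324.40 ∈ [0.00, 428.17] ↔ index [0, 50].
0 + (324.40−0.00)·(50−0)/(428.17−0.00) = 0 + 324.40·50/428.17 ≈ 37.88, so AQI = 38.
O₃: row 0.0675–0.0798 (AQI 101–150). (150−101)·(0.0780−0.0675)/(0.0798−0.0675) + 101 = 49·0.0105/0.0123 + 101 ≈ 142.83 → 143.
SO₂: 850.9 lies in 809.2–1036.0, so I_lo=201, I_hi=300, C_lo=809.2, C_hi=1036.0.
(300−201)/(1036.0−809.2) × (850.9−809.2) + 201 = 99/226.8 × 41.7 + 201 ≈ 219.20 → 219.
PM2.5: row 222.71–257.62 (AQI 151–200). (200−151)·(235.08−222.71)/(257.62−222.71) + 151 = 49·12.37/34.91 + 151 ≈ 168.36 → 168.
CO: 45.504 ∈ [43.632, 50.296] ↔ index [201, 300].
201 + (45.504−43.632)·(300−201)/(50.296−43.632) = 201 + 1.872·99/6.664 ≈ 228.81, so AQI = 229.
PM10: 451.68 ∈ [408.00, 530.16] ↔ index [151, 200].
151 + (451.68−408.00)·(200−151)/(530.16−408.00) = 151 + 43.68·49/122.16 ≈ 168.52, so AQI = 169.
Sub-indices: NO₂→38, O₃→143, SO₂→219, PM2.5→168, CO→229, PM10→169. Overall AQI = max = 229; dominant pollutant is CO.

229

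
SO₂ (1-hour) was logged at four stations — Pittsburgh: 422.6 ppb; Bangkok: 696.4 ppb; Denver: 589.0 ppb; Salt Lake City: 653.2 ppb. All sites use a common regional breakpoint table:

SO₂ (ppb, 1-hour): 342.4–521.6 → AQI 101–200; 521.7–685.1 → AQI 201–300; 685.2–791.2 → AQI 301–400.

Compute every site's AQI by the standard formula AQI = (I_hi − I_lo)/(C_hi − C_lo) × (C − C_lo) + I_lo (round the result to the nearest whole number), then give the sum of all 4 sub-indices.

Pittsburgh: 422.6 lies in 342.4–521.6, so I_lo=101, I_hi=200, C_lo=342.4, C_hi=521.6.
(200−101)/(521.6−342.4) × (422.6−342.4) + 101 = 99/179.2 × 80.2 + 101 ≈ 145.31 → 145.
Bangkok: 696.4 ∈ [685.2, 791.2] ↔ index [301, 400].
301 + (696.4−685.2)·(400−301)/(791.2−685.2) = 301 + 11.2·99/106.0 ≈ 311.46, so AQI = 311.
Denver 589.0: bracket 521.7–685.1 → index 201–300; slope 99/163.4, offset 67.3.
AQI = 201 + 99/163.4·67.3 ≈ 241.78 ⇒ 242.
Salt Lake City 653.2: bracket 521.7–685.1 → index 201–300; slope 99/163.4, offset 131.5.
AQI = 201 + 99/163.4·131.5 ≈ 280.67 ⇒ 281.
AQIs: Pittsburgh=145, Bangkok=311, Denver=242, Salt Lake City=281. Sum = 145 + 311 + 242 + 281 = 979.

979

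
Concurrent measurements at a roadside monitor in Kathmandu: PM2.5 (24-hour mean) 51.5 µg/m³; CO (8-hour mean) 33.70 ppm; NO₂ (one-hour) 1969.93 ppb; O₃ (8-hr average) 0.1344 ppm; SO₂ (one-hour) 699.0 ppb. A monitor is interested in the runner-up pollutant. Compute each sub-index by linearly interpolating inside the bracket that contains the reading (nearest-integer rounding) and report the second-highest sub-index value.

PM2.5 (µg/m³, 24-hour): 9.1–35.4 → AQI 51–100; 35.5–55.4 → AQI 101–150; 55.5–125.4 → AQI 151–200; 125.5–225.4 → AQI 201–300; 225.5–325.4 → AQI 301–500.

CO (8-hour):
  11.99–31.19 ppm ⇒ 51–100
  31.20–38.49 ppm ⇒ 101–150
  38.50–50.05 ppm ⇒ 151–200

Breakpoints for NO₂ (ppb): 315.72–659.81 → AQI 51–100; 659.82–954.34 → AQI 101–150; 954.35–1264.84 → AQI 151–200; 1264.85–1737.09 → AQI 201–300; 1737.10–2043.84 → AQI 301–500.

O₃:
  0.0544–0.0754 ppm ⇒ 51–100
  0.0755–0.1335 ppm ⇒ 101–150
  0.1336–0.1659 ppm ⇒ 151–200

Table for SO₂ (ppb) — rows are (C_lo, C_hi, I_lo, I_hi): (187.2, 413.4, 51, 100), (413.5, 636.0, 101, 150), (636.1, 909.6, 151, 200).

162

PM2.5 51.5: bracket 35.5–55.4 → index 101–150; slope 49/19.9, offset 16.0.
AQI = 101 + 49/19.9·16.0 ≈ 140.40 ⇒ 140.
CO: row 31.20–38.49 (AQI 101–150). (150−101)·(33.70−31.20)/(38.49−31.20) + 101 = 49·2.50/7.29 + 101 ≈ 117.80 → 118.
NO₂: row 1737.10–2043.84 (AQI 301–500). (500−301)·(1969.93−1737.10)/(2043.84−1737.10) + 301 = 199·232.83/306.74 + 301 ≈ 452.05 → 452.
O₃: 0.1344 ∈ [0.1336, 0.1659] ↔ index [151, 200].
151 + (0.1344−0.1336)·(200−151)/(0.1659−0.1336) = 151 + 0.0008·49/0.0323 ≈ 152.21, so AQI = 152.
SO₂ 699.0: bracket 636.1–909.6 → index 151–200; slope 49/273.5, offset 62.9.
AQI = 151 + 49/273.5·62.9 ≈ 162.27 ⇒ 162.
Sub-indices: PM2.5→140, CO→118, NO₂→452, O₃→152, SO₂→162. Ranked high→low: 452, 162, 152, 140, 118. Second-highest sub-index = 162.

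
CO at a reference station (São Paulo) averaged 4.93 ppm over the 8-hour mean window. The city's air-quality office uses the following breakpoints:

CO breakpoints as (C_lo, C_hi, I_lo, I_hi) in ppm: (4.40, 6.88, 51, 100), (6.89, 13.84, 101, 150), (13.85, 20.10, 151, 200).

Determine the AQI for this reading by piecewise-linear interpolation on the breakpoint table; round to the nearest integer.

61

CO: 4.93 lies in 4.40–6.88, so I_lo=51, I_hi=100, C_lo=4.40, C_hi=6.88.
(100−51)/(6.88−4.40) × (4.93−4.40) + 51 = 49/2.48 × 0.53 + 51 ≈ 61.47 → 61.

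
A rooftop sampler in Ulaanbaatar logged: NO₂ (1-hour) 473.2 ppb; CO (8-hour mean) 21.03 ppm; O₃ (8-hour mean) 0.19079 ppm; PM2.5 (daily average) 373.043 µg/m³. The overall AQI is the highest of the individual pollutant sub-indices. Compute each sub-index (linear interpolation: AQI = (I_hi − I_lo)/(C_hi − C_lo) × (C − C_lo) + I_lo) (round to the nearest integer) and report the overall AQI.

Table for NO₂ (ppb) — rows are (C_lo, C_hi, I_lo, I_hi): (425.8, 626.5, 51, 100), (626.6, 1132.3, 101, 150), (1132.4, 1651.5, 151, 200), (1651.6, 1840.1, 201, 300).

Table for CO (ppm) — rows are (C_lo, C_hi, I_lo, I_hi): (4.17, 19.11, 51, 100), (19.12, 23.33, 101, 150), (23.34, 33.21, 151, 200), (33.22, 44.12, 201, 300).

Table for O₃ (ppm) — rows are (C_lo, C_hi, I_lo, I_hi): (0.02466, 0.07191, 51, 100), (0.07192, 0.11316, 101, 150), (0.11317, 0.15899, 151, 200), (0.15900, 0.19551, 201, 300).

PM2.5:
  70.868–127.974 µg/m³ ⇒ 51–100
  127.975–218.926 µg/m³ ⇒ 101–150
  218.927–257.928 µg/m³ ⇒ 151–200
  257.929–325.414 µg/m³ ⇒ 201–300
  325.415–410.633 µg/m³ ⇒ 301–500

412

NO₂: 473.2 lies in 425.8–626.5, so I_lo=51, I_hi=100, C_lo=425.8, C_hi=626.5.
(100−51)/(626.5−425.8) × (473.2−425.8) + 51 = 49/200.7 × 47.4 + 51 ≈ 62.57 → 63.
CO: 21.03 lies in 19.12–23.33, so I_lo=101, I_hi=150, C_lo=19.12, C_hi=23.33.
(150−101)/(23.33−19.12) × (21.03−19.12) + 101 = 49/4.21 × 1.91 + 101 ≈ 123.23 → 123.
O₃: 0.19079 lies in 0.15900–0.19551, so I_lo=201, I_hi=300, C_lo=0.15900, C_hi=0.19551.
(300−201)/(0.19551−0.15900) × (0.19079−0.15900) + 201 = 99/0.03651 × 0.03179 + 201 ≈ 287.20 → 287.
PM2.5: 373.043 lies in 325.415–410.633, so I_lo=301, I_hi=500, C_lo=325.415, C_hi=410.633.
(500−301)/(410.633−325.415) × (373.043−325.415) + 301 = 199/85.218 × 47.628 + 301 ≈ 412.22 → 412.
Sub-indices: NO₂→63, CO→123, O₃→287, PM2.5→412. Overall AQI = max = 412; dominant pollutant is PM2.5.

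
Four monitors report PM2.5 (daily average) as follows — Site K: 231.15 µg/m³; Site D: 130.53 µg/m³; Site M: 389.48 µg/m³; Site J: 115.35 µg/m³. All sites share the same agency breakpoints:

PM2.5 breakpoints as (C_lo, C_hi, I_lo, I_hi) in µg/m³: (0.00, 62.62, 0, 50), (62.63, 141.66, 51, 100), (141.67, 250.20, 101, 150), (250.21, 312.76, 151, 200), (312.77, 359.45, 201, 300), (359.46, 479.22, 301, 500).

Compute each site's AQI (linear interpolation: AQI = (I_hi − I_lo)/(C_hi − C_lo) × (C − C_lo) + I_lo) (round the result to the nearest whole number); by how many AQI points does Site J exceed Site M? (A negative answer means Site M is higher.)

-267

Site K: row 141.67–250.20 (AQI 101–150). (150−101)·(231.15−141.67)/(250.20−141.67) + 101 = 49·89.48/108.53 + 101 ≈ 141.40 → 141.
Site D 130.53: bracket 62.63–141.66 → index 51–100; slope 49/79.03, offset 67.90.
AQI = 51 + 49/79.03·67.90 ≈ 93.10 ⇒ 93.
Site M 389.48: bracket 359.46–479.22 → index 301–500; slope 199/119.76, offset 30.02.
AQI = 301 + 199/119.76·30.02 ≈ 350.88 ⇒ 351.
Site J: row 62.63–141.66 (AQI 51–100). (100−51)·(115.35−62.63)/(141.66−62.63) + 51 = 49·52.72/79.03 + 51 ≈ 83.69 → 84.
AQIs: Site K=141, Site D=93, Site M=351, Site J=84. Site J (84) − Site M (351) = -267.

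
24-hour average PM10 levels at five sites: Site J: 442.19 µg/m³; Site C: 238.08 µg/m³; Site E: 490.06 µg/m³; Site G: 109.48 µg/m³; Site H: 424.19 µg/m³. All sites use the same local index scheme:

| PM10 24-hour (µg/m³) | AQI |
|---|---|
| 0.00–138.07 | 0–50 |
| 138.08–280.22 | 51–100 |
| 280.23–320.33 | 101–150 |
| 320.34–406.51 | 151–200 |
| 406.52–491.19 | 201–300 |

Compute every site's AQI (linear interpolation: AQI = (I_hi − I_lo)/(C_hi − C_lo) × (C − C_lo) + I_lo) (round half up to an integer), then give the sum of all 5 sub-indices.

Site J: row 406.52–491.19 (AQI 201–300). (300−201)·(442.19−406.52)/(491.19−406.52) + 201 = 99·35.67/84.67 + 201 ≈ 242.71 → 243.
Site C: row 138.08–280.22 (AQI 51–100). (100−51)·(238.08−138.08)/(280.22−138.08) + 51 = 49·100.00/142.14 + 51 ≈ 85.47 → 85.
Site E: 490.06 lies in 406.52–491.19, so I_lo=201, I_hi=300, C_lo=406.52, C_hi=491.19.
(300−201)/(491.19−406.52) × (490.06−406.52) + 201 = 99/84.67 × 83.54 + 201 ≈ 298.68 → 299.
Site G: 109.48 ∈ [0.00, 138.07] ↔ index [0, 50].
0 + (109.48−0.00)·(50−0)/(138.07−0.00) = 0 + 109.48·50/138.07 ≈ 39.65, so AQI = 40.
Site H: row 406.52–491.19 (AQI 201–300). (300−201)·(424.19−406.52)/(491.19−406.52) + 201 = 99·17.67/84.67 + 201 ≈ 221.66 → 222.
AQIs: Site J=243, Site C=85, Site E=299, Site G=40, Site H=222. Sum = 243 + 85 + 299 + 40 + 222 = 889.

889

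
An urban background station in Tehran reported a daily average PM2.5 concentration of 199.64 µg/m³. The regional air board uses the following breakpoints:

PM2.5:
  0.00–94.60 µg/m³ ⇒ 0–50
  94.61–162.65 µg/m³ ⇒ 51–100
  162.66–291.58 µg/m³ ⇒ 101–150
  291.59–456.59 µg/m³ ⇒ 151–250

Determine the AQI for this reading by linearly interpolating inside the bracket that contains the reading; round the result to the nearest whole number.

PM2.5: 199.64 ∈ [162.66, 291.58] ↔ index [101, 150].
101 + (199.64−162.66)·(150−101)/(291.58−162.66) = 101 + 36.98·49/128.92 ≈ 115.06, so AQI = 115.

115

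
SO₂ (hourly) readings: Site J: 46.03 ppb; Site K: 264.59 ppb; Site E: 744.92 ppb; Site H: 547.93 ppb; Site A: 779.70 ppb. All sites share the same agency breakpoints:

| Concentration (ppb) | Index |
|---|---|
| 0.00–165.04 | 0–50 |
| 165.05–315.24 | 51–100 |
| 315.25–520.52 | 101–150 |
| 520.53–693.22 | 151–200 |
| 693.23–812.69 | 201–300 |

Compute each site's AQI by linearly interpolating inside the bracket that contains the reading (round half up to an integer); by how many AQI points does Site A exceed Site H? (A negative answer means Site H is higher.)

Site J 46.03: bracket 0.00–165.04 → index 0–50; slope 50/165.04, offset 46.03.
AQI = 0 + 50/165.04·46.03 ≈ 13.95 ⇒ 14.
Site K: 264.59 ∈ [165.05, 315.24] ↔ index [51, 100].
51 + (264.59−165.05)·(100−51)/(315.24−165.05) = 51 + 99.54·49/150.19 ≈ 83.48, so AQI = 83.
Site E: 744.92 lies in 693.23–812.69, so I_lo=201, I_hi=300, C_lo=693.23, C_hi=812.69.
(300−201)/(812.69−693.23) × (744.92−693.23) + 201 = 99/119.46 × 51.69 + 201 ≈ 243.84 → 244.
Site H: row 520.53–693.22 (AQI 151–200). (200−151)·(547.93−520.53)/(693.22−520.53) + 151 = 49·27.40/172.69 + 151 ≈ 158.77 → 159.
Site A: 779.70 lies in 693.23–812.69, so I_lo=201, I_hi=300, C_lo=693.23, C_hi=812.69.
(300−201)/(812.69−693.23) × (779.70−693.23) + 201 = 99/119.46 × 86.47 + 201 ≈ 272.66 → 273.
AQIs: Site J=14, Site K=83, Site E=244, Site H=159, Site A=273. Site A (273) − Site H (159) = 114.

114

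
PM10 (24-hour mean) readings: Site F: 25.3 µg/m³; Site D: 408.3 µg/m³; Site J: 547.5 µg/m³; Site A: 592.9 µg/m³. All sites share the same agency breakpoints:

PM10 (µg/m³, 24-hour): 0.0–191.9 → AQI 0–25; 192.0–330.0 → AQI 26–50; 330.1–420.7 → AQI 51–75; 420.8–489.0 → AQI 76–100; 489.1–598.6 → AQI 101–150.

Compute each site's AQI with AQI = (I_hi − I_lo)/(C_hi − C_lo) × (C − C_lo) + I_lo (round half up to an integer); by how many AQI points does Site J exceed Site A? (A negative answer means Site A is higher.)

Site F 25.3: bracket 0.0–191.9 → index 0–25; slope 25/191.9, offset 25.3.
AQI = 0 + 25/191.9·25.3 ≈ 3.30 ⇒ 3.
Site D 408.3: bracket 330.1–420.7 → index 51–75; slope 24/90.6, offset 78.2.
AQI = 51 + 24/90.6·78.2 ≈ 71.72 ⇒ 72.
Site J 547.5: bracket 489.1–598.6 → index 101–150; slope 49/109.5, offset 58.4.
AQI = 101 + 49/109.5·58.4 ≈ 127.13 ⇒ 127.
Site A: row 489.1–598.6 (AQI 101–150). (150−101)·(592.9−489.1)/(598.6−489.1) + 101 = 49·103.8/109.5 + 101 ≈ 147.45 → 147.
AQIs: Site F=3, Site D=72, Site J=127, Site A=147. Site J (127) − Site A (147) = -20.

-20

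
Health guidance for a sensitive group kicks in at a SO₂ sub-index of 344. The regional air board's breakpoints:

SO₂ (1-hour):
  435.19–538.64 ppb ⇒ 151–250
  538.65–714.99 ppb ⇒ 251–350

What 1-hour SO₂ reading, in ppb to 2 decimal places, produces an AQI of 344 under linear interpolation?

AQI 344 lies in the 251–350 band, which corresponds to 538.65–714.99 ppb.
C = 538.65 + (344−251)×(714.99−538.65)/(350−251) = 538.65 + 93×176.34/99 ≈ 704.3027 ppb → 704.30 ppb to 2 dp.

704.30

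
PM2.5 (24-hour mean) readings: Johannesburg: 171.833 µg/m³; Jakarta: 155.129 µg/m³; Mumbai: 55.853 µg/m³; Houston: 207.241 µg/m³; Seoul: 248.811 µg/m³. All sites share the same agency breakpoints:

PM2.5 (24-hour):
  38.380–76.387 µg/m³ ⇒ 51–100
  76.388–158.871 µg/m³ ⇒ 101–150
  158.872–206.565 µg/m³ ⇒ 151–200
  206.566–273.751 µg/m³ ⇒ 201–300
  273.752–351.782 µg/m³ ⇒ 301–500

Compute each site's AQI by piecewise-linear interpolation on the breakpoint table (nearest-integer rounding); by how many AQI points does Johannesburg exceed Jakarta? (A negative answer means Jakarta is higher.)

Johannesburg: row 158.872–206.565 (AQI 151–200). (200−151)·(171.833−158.872)/(206.565−158.872) + 151 = 49·12.961/47.693 + 151 ≈ 164.32 → 164.
Jakarta: 155.129 lies in 76.388–158.871, so I_lo=101, I_hi=150, C_lo=76.388, C_hi=158.871.
(150−101)/(158.871−76.388) × (155.129−76.388) + 101 = 49/82.483 × 78.741 + 101 ≈ 147.78 → 148.
Mumbai: 55.853 lies in 38.380–76.387, so I_lo=51, I_hi=100, C_lo=38.380, C_hi=76.387.
(100−51)/(76.387−38.380) × (55.853−38.380) + 51 = 49/38.007 × 17.473 + 51 ≈ 73.53 → 74.
Houston 207.241: bracket 206.566–273.751 → index 201–300; slope 99/67.185, offset 0.675.
AQI = 201 + 99/67.185·0.675 ≈ 201.99 ⇒ 202.
Seoul: 248.811 lies in 206.566–273.751, so I_lo=201, I_hi=300, C_lo=206.566, C_hi=273.751.
(300−201)/(273.751−206.566) × (248.811−206.566) + 201 = 99/67.185 × 42.245 + 201 ≈ 263.25 → 263.
AQIs: Johannesburg=164, Jakarta=148, Mumbai=74, Houston=202, Seoul=263. Johannesburg (164) − Jakarta (148) = 16.

16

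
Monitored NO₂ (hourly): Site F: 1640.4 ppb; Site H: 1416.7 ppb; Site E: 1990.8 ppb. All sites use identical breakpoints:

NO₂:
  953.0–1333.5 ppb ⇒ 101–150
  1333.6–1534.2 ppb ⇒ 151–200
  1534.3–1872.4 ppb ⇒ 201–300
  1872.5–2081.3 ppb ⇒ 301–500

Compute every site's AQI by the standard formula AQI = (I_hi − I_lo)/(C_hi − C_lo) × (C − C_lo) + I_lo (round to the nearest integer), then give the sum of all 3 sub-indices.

817

Site F 1640.4: bracket 1534.3–1872.4 → index 201–300; slope 99/338.1, offset 106.1.
AQI = 201 + 99/338.1·106.1 ≈ 232.07 ⇒ 232.
Site H 1416.7: bracket 1333.6–1534.2 → index 151–200; slope 49/200.6, offset 83.1.
AQI = 151 + 49/200.6·83.1 ≈ 171.30 ⇒ 171.
Site E: 1990.8 lies in 1872.5–2081.3, so I_lo=301, I_hi=500, C_lo=1872.5, C_hi=2081.3.
(500−301)/(2081.3−1872.5) × (1990.8−1872.5) + 301 = 199/208.8 × 118.3 + 301 ≈ 413.75 → 414.
AQIs: Site F=232, Site H=171, Site E=414. Sum = 232 + 171 + 414 = 817.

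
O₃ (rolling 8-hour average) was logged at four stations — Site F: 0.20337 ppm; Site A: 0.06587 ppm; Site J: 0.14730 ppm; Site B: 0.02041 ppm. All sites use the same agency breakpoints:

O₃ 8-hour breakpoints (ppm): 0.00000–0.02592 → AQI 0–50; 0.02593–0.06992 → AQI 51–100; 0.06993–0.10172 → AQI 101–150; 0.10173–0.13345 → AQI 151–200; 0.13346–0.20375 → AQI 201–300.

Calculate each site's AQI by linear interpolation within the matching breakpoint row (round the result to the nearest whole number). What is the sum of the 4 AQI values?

Site F 0.20337: bracket 0.13346–0.20375 → index 201–300; slope 99/0.07029, offset 0.06991.
AQI = 201 + 99/0.07029·0.06991 ≈ 299.46 ⇒ 299.
Site A: row 0.02593–0.06992 (AQI 51–100). (100−51)·(0.06587−0.02593)/(0.06992−0.02593) + 51 = 49·0.03994/0.04399 + 51 ≈ 95.49 → 95.
Site J 0.14730: bracket 0.13346–0.20375 → index 201–300; slope 99/0.07029, offset 0.01384.
AQI = 201 + 99/0.07029·0.01384 ≈ 220.49 ⇒ 220.
Site B: 0.02041 lies in 0.00000–0.02592, so I_lo=0, I_hi=50, C_lo=0.00000, C_hi=0.02592.
(50−0)/(0.02592−0.00000) × (0.02041−0.00000) + 0 = 50/0.02592 × 0.02041 + 0 ≈ 39.37 → 39.
AQIs: Site F=299, Site A=95, Site J=220, Site B=39. Sum = 299 + 95 + 220 + 39 = 653.

653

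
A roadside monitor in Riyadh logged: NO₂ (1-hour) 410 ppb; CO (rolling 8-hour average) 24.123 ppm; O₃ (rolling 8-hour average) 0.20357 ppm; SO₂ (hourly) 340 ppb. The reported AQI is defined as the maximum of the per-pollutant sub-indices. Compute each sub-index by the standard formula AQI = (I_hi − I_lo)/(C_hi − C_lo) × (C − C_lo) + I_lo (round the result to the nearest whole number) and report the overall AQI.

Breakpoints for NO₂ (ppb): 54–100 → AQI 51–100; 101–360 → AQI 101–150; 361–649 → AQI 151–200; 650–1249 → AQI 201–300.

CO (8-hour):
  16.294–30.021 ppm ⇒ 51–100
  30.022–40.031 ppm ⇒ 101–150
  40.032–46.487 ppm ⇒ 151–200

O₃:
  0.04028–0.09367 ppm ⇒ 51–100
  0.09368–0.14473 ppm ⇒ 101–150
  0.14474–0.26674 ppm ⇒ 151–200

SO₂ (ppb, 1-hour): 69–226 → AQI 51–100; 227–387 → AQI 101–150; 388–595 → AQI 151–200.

NO₂: row 361–649 (AQI 151–200). (200−151)·(410−361)/(649−361) + 151 = 49·49/288 + 151 ≈ 159.34 → 159.
CO: row 16.294–30.021 (AQI 51–100). (100−51)·(24.123−16.294)/(30.021−16.294) + 51 = 49·7.829/13.727 + 51 ≈ 78.95 → 79.
O₃: 0.20357 ∈ [0.14474, 0.26674] ↔ index [151, 200].
151 + (0.20357−0.14474)·(200−151)/(0.26674−0.14474) = 151 + 0.05883·49/0.12200 ≈ 174.63, so AQI = 175.
SO₂: 340 lies in 227–387, so I_lo=101, I_hi=150, C_lo=227, C_hi=387.
(150−101)/(387−227) × (340−227) + 101 = 49/160 × 113 + 101 ≈ 135.61 → 136.
Sub-indices: NO₂→159, CO→79, O₃→175, SO₂→136. Overall AQI = max = 175; dominant pollutant is O₃.

175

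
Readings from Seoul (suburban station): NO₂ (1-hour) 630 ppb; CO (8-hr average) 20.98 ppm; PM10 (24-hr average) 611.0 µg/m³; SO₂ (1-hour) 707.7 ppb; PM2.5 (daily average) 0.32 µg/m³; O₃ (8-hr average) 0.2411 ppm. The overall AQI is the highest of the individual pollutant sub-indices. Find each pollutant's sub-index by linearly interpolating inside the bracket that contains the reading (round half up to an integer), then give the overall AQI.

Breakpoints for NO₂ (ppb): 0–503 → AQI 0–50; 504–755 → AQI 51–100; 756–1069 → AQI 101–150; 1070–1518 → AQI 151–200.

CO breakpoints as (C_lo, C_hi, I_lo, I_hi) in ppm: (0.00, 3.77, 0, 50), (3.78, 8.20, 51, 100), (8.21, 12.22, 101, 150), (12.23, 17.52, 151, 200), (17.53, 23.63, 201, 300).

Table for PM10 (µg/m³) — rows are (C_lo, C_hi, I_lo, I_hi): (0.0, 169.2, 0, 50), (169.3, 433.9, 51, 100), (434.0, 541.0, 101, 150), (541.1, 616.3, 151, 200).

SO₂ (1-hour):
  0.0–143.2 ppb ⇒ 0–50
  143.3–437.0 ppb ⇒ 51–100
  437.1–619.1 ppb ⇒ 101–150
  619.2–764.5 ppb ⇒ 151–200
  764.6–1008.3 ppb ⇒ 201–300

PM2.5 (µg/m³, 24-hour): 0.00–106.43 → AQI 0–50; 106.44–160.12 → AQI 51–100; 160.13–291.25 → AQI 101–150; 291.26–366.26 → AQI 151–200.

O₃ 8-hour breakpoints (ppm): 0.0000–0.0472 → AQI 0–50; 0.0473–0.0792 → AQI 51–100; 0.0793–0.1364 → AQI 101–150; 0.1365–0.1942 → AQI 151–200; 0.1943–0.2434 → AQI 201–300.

NO₂ 630: bracket 504–755 → index 51–100; slope 49/251, offset 126.
AQI = 51 + 49/251·126 ≈ 75.60 ⇒ 76.
CO: 20.98 ∈ [17.53, 23.63] ↔ index [201, 300].
201 + (20.98−17.53)·(300−201)/(23.63−17.53) = 201 + 3.45·99/6.10 ≈ 256.99, so AQI = 257.
PM10 611.0: bracket 541.1–616.3 → index 151–200; slope 49/75.2, offset 69.9.
AQI = 151 + 49/75.2·69.9 ≈ 196.55 ⇒ 197.
SO₂: 707.7 lies in 619.2–764.5, so I_lo=151, I_hi=200, C_lo=619.2, C_hi=764.5.
(200−151)/(764.5−619.2) × (707.7−619.2) + 151 = 49/145.3 × 88.5 + 151 ≈ 180.85 → 181.
PM2.5: 0.32 ∈ [0.00, 106.43] ↔ index [0, 50].
0 + (0.32−0.00)·(50−0)/(106.43−0.00) = 0 + 0.32·50/106.43 ≈ 0.15, so AQI = 0.
O₃: 0.2411 ∈ [0.1943, 0.2434] ↔ index [201, 300].
201 + (0.2411−0.1943)·(300−201)/(0.2434−0.1943) = 201 + 0.0468·99/0.0491 ≈ 295.36, so AQI = 295.
Sub-indices: NO₂→76, CO→257, PM10→197, SO₂→181, PM2.5→0, O₃→295. Overall AQI = max = 295; dominant pollutant is O₃.
AQI 295: Very Unhealthy.

295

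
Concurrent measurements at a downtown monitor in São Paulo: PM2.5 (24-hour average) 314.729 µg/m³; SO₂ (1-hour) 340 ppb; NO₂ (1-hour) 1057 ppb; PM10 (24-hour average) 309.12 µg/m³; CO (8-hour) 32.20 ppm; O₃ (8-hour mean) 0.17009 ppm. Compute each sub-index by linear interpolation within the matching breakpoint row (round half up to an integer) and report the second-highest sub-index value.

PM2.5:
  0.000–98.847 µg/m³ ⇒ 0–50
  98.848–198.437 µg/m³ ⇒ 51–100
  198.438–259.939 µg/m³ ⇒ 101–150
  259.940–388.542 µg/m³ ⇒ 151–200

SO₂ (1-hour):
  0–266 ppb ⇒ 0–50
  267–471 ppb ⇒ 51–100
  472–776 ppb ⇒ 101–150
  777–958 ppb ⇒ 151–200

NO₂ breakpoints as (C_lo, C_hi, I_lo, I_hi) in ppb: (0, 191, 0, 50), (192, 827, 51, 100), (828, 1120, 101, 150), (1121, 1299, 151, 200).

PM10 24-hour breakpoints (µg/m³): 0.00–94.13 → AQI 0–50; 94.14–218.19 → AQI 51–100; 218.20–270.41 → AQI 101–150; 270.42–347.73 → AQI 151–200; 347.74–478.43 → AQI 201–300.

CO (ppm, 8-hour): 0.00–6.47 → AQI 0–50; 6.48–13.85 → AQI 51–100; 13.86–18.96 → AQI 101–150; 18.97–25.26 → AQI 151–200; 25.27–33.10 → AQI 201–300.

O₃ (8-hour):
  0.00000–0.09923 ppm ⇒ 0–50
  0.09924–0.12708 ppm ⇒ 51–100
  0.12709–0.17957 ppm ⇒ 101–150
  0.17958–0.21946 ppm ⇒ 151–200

176

PM2.5 314.729: bracket 259.940–388.542 → index 151–200; slope 49/128.602, offset 54.789.
AQI = 151 + 49/128.602·54.789 ≈ 171.88 ⇒ 172.
SO₂: 340 ∈ [267, 471] ↔ index [51, 100].
51 + (340−267)·(100−51)/(471−267) = 51 + 73·49/204 ≈ 68.53, so AQI = 69.
NO₂ 1057: bracket 828–1120 → index 101–150; slope 49/292, offset 229.
AQI = 101 + 49/292·229 ≈ 139.43 ⇒ 139.
PM10 309.12: bracket 270.42–347.73 → index 151–200; slope 49/77.31, offset 38.70.
AQI = 151 + 49/77.31·38.70 ≈ 175.53 ⇒ 176.
CO: 32.20 ∈ [25.27, 33.10] ↔ index [201, 300].
201 + (32.20−25.27)·(300−201)/(33.10−25.27) = 201 + 6.93·99/7.83 ≈ 288.62, so AQI = 289.
O₃: row 0.12709–0.17957 (AQI 101–150). (150−101)·(0.17009−0.12709)/(0.17957−0.12709) + 101 = 49·0.04300/0.05248 + 101 ≈ 141.15 → 141.
Sub-indices: PM2.5→172, SO₂→69, NO₂→139, PM10→176, CO→289, O₃→141. Ranked high→low: 289, 176, 172, 141, 139, 69. Second-highest sub-index = 176.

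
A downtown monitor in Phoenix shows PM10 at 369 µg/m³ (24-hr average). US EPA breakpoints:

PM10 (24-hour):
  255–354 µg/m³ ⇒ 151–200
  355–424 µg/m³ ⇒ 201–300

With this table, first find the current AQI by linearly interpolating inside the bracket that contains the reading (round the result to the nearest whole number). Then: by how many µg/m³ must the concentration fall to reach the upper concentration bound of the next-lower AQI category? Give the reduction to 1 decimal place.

PM10: row 355–424 (AQI 201–300). (300−201)·(369−355)/(424−355) + 201 = 99·14/69 + 201 ≈ 221.09 → 221.
Current AQI 221 is in the Very Unhealthy range (201–300). The next-lower category tops out at AQI 200, whose upper concentration bound is 354 µg/m³.
Reduction needed = 369 − 354 = 15.0 µg/m³.

15.0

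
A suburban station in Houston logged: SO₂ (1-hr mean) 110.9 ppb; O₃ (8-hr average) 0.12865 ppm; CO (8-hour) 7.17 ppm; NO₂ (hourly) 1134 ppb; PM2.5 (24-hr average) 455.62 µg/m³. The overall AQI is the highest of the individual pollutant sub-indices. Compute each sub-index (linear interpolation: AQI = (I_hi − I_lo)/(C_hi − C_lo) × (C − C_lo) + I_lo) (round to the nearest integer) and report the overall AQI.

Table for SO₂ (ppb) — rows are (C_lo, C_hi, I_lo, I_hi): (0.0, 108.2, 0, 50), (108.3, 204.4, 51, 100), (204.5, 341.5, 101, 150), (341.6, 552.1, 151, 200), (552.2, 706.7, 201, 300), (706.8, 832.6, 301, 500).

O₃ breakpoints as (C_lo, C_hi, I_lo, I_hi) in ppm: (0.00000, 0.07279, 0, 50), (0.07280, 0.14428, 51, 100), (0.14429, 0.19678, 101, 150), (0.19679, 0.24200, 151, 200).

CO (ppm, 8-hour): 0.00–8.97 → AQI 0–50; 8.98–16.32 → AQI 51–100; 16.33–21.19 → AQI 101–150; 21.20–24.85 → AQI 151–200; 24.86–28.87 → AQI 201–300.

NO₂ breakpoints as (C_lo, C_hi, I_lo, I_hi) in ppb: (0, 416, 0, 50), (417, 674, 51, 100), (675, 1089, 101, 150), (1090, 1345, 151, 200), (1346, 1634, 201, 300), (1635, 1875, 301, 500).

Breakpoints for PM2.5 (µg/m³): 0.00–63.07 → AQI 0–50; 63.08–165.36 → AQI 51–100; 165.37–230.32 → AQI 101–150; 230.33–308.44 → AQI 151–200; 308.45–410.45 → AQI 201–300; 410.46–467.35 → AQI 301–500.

SO₂: 110.9 ∈ [108.3, 204.4] ↔ index [51, 100].
51 + (110.9−108.3)·(100−51)/(204.4−108.3) = 51 + 2.6·49/96.1 ≈ 52.33, so AQI = 52.
O₃: 0.12865 lies in 0.07280–0.14428, so I_lo=51, I_hi=100, C_lo=0.07280, C_hi=0.14428.
(100−51)/(0.14428−0.07280) × (0.12865−0.07280) + 51 = 49/0.07148 × 0.05585 + 51 ≈ 89.29 → 89.
CO: row 0.00–8.97 (AQI 0–50). (50−0)·(7.17−0.00)/(8.97−0.00) + 0 = 50·7.17/8.97 + 0 ≈ 39.97 → 40.
NO₂: 1134 ∈ [1090, 1345] ↔ index [151, 200].
151 + (1134−1090)·(200−151)/(1345−1090) = 151 + 44·49/255 ≈ 159.45, so AQI = 159.
PM2.5: 455.62 lies in 410.46–467.35, so I_lo=301, I_hi=500, C_lo=410.46, C_hi=467.35.
(500−301)/(467.35−410.46) × (455.62−410.46) + 301 = 199/56.89 × 45.16 + 301 ≈ 458.97 → 459.
Sub-indices: SO₂→52, O₃→89, CO→40, NO₂→159, PM2.5→459. Overall AQI = max = 459; dominant pollutant is PM2.5.

459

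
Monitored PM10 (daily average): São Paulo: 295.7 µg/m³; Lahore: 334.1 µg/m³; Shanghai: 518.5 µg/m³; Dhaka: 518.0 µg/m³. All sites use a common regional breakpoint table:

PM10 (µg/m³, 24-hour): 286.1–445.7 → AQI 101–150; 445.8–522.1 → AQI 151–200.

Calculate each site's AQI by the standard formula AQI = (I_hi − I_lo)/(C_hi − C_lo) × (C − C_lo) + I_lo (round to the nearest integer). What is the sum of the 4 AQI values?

São Paulo 295.7: bracket 286.1–445.7 → index 101–150; slope 49/159.6, offset 9.6.
AQI = 101 + 49/159.6·9.6 ≈ 103.95 ⇒ 104.
Lahore: row 286.1–445.7 (AQI 101–150). (150−101)·(334.1−286.1)/(445.7−286.1) + 101 = 49·48.0/159.6 + 101 ≈ 115.74 → 116.
Shanghai: 518.5 lies in 445.8–522.1, so I_lo=151, I_hi=200, C_lo=445.8, C_hi=522.1.
(200−151)/(522.1−445.8) × (518.5−445.8) + 151 = 49/76.3 × 72.7 + 151 ≈ 197.69 → 198.
Dhaka: 518.0 lies in 445.8–522.1, so I_lo=151, I_hi=200, C_lo=445.8, C_hi=522.1.
(200−151)/(522.1−445.8) × (518.0−445.8) + 151 = 49/76.3 × 72.2 + 151 ≈ 197.37 → 197.
AQIs: São Paulo=104, Lahore=116, Shanghai=198, Dhaka=197. Sum = 104 + 116 + 198 + 197 = 615.

615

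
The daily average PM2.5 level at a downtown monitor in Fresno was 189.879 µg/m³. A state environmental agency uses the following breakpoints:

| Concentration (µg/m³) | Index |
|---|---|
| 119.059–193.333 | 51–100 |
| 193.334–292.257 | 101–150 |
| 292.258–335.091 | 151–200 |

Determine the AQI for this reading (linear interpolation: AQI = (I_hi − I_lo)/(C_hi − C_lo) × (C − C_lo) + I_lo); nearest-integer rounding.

98

PM2.5 189.879: bracket 119.059–193.333 → index 51–100; slope 49/74.274, offset 70.820.
AQI = 51 + 49/74.274·70.820 ≈ 97.72 ⇒ 98.
AQI 98 falls in the Moderate category.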